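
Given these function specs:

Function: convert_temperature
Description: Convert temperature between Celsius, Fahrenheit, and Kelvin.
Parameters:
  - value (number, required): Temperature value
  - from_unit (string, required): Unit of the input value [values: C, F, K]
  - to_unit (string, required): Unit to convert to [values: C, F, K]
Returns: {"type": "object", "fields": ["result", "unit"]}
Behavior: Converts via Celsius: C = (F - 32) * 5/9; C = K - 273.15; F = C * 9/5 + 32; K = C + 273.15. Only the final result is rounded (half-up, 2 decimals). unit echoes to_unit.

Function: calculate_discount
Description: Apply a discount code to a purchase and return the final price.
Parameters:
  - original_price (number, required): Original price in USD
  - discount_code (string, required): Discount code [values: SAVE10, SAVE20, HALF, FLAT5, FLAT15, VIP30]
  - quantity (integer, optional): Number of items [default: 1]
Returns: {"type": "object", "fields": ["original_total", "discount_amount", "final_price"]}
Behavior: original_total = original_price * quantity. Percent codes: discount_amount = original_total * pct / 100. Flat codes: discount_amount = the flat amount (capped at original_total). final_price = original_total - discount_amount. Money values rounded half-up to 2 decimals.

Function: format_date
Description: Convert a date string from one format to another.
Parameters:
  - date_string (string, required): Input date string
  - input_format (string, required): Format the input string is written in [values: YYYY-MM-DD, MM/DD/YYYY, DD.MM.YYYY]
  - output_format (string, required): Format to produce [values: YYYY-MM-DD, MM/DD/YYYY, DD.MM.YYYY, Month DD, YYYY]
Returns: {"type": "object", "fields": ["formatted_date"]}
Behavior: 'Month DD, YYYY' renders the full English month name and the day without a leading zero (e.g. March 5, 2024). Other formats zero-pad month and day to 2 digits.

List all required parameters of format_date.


Parameters of format_date and their required/optional flag:
  date_string: required
  input_format: required
  output_format: required
date_string, input_format, output_format


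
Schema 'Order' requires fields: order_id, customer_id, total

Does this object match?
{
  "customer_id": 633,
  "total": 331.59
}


Checking required fields...
Missing: order_id
Invalid - missing required field 'order_id'


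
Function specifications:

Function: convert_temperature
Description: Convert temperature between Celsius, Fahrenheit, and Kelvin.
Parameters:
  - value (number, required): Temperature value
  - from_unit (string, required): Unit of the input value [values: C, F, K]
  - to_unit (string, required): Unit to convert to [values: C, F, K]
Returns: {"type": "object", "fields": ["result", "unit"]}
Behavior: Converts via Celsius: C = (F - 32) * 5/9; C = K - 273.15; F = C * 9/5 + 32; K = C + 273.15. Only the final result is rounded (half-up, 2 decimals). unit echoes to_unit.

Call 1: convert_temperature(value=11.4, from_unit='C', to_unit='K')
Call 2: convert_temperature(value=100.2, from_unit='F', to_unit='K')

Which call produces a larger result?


Call 1:
  Input already in C: 11.4
  To K: 11.4 + 273.15 = 284.55
  Round to 2 decimals: 284.55
  -> 284.55 K
Call 2:
  To C: (100.2 - 32) * 5/9 = 37.888889
  To K: 37.888889 + 273.15 = 311.038889
  Round to 2 decimals: 311.04
  -> 311.04 K
Call 2 (311.04 K)


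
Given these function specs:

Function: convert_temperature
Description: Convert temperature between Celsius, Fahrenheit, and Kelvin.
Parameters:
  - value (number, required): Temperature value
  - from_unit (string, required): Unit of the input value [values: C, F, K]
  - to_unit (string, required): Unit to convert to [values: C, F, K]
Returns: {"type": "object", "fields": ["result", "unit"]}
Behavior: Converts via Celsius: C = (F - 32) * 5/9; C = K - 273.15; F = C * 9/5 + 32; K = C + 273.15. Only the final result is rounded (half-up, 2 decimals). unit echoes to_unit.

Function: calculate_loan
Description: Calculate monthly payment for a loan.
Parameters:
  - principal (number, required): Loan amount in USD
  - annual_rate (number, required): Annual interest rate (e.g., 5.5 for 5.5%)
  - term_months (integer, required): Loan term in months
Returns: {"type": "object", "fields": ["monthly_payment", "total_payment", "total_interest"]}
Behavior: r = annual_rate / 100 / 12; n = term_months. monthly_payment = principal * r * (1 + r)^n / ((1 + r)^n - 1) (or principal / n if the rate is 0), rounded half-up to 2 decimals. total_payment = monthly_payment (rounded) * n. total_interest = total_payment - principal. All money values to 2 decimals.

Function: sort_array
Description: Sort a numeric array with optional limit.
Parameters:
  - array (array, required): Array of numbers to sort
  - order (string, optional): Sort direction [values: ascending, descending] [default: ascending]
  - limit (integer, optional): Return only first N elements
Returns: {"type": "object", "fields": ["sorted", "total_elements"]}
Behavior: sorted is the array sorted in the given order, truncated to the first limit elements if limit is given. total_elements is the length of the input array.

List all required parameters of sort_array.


Parameters of sort_array and their required/optional flag:
  array: required
  order: optional
  limit: optional
array


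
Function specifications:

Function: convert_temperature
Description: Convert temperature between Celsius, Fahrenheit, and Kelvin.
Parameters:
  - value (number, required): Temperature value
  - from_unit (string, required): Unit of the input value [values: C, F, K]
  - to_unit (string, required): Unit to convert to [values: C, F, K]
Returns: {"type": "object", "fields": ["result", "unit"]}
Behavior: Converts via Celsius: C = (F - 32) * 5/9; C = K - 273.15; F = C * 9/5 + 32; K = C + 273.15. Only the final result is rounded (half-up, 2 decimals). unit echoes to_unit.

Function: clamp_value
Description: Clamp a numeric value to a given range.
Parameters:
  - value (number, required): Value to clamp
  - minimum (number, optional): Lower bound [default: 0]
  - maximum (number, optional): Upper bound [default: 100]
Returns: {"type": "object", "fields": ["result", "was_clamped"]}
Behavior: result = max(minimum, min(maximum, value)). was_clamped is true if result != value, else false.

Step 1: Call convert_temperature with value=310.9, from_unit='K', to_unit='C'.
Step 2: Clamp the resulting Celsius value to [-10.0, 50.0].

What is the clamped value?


Step 1: convert_temperature(value=310.9, from_unit=K, to_unit=C)
  To C: 310.9 - 273.15 = 37.75
  Target is C: 37.75
  Round to 2 decimals: 37.75
  -> result = 37.75 C
Step 2: clamp_value(value=37.75, minimum=-10.0, maximum=50.0)
  result = max(-10.0, min(50.0, 37.75)) = max(-10.0, 37.75) = 37.75
  was_clamped = (37.75 != 37.75) = false
  -> result = 37.75
37.75


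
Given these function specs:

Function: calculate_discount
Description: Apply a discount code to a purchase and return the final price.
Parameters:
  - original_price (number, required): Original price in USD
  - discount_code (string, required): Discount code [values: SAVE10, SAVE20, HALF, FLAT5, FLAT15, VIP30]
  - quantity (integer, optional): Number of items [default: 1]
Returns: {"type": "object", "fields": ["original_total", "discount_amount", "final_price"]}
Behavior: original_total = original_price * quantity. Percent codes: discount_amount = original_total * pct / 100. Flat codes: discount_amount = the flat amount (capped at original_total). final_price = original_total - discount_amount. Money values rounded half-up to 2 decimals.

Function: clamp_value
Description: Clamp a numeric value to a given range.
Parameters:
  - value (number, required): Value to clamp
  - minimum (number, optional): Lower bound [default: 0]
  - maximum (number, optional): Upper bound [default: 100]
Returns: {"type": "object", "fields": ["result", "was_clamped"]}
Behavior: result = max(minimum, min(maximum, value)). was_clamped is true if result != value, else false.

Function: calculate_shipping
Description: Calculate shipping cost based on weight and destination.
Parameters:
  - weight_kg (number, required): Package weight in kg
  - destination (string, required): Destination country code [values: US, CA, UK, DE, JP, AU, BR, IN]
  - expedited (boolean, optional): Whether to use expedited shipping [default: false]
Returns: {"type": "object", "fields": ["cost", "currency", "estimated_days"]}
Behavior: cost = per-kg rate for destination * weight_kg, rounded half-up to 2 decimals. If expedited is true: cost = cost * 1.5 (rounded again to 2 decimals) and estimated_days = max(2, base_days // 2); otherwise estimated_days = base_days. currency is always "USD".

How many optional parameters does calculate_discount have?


Parameters of calculate_discount: original_price (required), discount_code (required), quantity (optional)
Optional count:
1


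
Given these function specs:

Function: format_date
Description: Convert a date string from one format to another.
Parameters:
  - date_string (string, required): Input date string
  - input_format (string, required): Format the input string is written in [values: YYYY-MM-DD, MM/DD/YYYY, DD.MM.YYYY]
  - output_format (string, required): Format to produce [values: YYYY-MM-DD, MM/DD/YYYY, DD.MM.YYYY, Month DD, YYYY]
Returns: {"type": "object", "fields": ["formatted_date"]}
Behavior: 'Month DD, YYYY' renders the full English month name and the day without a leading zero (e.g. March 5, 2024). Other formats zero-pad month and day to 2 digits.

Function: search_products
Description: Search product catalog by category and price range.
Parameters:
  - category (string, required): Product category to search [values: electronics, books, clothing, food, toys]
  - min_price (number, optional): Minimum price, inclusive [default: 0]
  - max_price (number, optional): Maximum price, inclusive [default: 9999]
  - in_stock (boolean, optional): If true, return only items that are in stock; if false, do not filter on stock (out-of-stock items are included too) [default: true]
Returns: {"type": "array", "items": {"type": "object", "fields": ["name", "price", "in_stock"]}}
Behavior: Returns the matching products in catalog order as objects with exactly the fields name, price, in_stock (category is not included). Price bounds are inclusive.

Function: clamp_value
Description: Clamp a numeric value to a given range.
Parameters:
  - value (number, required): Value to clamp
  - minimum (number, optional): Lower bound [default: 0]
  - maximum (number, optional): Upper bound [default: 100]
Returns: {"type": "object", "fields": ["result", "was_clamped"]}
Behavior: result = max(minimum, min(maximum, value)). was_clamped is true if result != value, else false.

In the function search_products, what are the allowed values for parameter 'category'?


The search_products spec declares:
  - category (string, required): Product category to search [values: electronics, books, clothing, food, toys]
Allowed values:
electronics, books, clothing, food, toys


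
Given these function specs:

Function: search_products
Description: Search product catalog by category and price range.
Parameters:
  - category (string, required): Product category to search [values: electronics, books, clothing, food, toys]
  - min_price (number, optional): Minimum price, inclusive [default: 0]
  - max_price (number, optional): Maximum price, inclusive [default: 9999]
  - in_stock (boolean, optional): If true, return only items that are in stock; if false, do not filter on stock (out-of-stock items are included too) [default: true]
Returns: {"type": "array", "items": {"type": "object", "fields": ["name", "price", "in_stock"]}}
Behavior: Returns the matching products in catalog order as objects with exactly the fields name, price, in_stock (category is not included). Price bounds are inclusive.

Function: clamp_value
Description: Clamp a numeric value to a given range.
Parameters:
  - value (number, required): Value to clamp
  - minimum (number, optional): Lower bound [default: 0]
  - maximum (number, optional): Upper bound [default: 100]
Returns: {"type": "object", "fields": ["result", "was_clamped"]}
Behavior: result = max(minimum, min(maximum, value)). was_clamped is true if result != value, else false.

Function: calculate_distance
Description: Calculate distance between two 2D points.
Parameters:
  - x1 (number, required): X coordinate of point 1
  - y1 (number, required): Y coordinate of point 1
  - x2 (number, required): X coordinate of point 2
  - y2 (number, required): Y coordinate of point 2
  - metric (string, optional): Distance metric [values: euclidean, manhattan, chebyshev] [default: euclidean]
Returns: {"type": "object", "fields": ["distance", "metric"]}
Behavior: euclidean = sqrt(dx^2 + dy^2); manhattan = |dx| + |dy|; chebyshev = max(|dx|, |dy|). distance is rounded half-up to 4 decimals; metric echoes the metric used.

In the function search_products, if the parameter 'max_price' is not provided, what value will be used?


The search_products spec declares:
  - max_price (number, optional): Maximum price, inclusive [default: 9999]
Default:
9999


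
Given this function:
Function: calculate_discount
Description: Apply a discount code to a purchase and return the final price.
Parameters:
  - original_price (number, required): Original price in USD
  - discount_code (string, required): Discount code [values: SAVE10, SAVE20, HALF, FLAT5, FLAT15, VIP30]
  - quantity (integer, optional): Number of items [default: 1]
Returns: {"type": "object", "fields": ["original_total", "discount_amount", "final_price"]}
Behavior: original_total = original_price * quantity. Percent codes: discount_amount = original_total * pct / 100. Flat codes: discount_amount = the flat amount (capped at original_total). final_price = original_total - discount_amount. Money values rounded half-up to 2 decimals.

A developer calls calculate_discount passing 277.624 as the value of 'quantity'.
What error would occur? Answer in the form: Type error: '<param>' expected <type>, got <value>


Spec: 'quantity' is declared as integer; 277.624 is a non-integer number.
Type error: 'quantity' expected integer, got 277.624


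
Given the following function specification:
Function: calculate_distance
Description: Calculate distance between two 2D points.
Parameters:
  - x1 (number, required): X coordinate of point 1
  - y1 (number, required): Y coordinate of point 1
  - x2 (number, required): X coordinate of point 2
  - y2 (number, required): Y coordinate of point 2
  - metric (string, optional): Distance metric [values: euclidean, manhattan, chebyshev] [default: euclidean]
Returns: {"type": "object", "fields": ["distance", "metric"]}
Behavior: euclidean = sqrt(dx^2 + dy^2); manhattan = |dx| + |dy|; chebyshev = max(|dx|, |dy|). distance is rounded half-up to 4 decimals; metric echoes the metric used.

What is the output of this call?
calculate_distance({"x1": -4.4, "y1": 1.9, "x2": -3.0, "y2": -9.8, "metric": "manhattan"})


|dx| = |-3 - -4.4| = 1.4; |dy| = |-9.8 - 1.9| = 11.7
manhattan: 1.4 + 11.7 = 13.1
Round to 4 decimals: 13.1
Output:
{"distance": 13.1, "metric": "manhattan"}


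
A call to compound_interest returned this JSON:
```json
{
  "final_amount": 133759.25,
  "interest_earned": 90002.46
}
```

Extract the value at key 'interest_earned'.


90002.46


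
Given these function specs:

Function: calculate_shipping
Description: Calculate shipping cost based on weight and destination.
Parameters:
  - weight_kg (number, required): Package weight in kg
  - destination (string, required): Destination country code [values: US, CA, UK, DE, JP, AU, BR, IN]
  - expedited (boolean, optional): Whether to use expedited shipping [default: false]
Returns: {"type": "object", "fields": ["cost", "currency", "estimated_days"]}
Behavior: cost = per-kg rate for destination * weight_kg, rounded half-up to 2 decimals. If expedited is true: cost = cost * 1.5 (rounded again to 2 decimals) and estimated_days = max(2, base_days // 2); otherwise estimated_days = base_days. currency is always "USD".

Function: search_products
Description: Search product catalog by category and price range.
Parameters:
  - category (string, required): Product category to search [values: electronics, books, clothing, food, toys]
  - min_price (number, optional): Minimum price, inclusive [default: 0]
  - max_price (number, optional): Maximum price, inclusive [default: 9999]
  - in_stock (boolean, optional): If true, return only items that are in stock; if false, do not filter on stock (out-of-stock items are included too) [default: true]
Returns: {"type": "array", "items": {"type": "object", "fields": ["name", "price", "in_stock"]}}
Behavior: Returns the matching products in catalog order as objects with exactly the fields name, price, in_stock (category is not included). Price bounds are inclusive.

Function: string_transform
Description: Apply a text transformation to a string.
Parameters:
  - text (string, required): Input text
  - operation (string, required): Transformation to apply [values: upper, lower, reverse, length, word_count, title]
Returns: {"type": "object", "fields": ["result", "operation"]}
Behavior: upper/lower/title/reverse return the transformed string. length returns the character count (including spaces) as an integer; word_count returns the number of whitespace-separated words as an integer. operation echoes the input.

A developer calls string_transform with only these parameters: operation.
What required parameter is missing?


Required parameters: text, operation
Provided: operation
Missing: text
text


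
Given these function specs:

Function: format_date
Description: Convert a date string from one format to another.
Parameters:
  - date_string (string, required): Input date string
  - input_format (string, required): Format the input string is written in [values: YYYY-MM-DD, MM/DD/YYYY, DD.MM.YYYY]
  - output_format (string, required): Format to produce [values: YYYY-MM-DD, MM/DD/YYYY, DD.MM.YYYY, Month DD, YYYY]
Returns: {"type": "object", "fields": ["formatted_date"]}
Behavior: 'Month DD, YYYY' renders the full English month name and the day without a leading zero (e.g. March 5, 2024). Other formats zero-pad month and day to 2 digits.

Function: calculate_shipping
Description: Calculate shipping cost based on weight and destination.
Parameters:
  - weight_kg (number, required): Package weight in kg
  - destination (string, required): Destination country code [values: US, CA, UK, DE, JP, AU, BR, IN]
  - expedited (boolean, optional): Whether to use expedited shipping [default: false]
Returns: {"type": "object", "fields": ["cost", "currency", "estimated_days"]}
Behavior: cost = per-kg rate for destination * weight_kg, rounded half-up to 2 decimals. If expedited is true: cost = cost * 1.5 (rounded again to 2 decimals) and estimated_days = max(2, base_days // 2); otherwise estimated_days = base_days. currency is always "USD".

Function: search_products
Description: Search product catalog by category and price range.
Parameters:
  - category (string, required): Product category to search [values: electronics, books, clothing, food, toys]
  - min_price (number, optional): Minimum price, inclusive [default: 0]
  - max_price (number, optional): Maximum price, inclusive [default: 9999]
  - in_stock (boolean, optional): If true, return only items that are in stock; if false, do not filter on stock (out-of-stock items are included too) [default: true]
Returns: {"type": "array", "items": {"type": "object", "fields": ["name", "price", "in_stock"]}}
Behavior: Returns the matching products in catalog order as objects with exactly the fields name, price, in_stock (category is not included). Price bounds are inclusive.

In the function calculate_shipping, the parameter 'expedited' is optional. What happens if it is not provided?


The calculate_shipping spec declares:
  - expedited (boolean, optional): Whether to use expedited shipping [default: false]
It defaults to false


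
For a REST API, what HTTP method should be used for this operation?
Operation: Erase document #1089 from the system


GET = read, POST = create, PUT = update/replace, DELETE = remove
This operation is a removal.
DELETE


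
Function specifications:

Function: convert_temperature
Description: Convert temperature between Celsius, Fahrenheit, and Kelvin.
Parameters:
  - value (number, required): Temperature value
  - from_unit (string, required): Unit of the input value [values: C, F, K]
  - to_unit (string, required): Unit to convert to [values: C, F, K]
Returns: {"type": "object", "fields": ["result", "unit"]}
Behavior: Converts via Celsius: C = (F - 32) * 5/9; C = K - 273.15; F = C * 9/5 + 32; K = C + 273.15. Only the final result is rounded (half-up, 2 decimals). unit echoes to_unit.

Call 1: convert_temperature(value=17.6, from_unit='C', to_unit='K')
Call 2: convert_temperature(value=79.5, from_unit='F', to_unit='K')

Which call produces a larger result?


Call 1:
  Input already in C: 17.6
  To K: 17.6 + 273.15 = 290.75
  Round to 2 decimals: 290.75
  -> 290.75 K
Call 2:
  To C: (79.5 - 32) * 5/9 = 26.388889
  To K: 26.388889 + 273.15 = 299.538889
  Round to 2 decimals: 299.54
  -> 299.54 K
Call 2 (299.54 K)


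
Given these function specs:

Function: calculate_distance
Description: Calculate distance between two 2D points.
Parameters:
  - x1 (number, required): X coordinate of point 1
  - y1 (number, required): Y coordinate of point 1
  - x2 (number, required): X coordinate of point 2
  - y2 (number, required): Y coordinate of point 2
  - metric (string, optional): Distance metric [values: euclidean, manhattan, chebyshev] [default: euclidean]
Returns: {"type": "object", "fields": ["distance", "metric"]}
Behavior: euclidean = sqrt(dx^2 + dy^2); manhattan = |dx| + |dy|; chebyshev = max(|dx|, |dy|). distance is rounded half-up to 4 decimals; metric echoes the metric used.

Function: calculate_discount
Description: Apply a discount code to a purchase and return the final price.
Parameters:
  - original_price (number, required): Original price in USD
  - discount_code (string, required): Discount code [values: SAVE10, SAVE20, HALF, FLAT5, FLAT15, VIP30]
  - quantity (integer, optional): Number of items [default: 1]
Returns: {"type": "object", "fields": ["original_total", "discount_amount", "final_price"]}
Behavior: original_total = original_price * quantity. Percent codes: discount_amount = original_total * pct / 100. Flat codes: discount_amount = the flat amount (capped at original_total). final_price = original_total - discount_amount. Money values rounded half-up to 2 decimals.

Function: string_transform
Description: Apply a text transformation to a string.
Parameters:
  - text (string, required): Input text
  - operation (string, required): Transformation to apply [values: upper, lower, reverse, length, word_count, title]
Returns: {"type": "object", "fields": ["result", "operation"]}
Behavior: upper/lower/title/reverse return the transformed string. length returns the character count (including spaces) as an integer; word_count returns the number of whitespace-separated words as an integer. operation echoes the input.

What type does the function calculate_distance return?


The calculate_distance spec declares Returns: {"type": "object", "fields": ["distance", "metric"]}
Type:
object


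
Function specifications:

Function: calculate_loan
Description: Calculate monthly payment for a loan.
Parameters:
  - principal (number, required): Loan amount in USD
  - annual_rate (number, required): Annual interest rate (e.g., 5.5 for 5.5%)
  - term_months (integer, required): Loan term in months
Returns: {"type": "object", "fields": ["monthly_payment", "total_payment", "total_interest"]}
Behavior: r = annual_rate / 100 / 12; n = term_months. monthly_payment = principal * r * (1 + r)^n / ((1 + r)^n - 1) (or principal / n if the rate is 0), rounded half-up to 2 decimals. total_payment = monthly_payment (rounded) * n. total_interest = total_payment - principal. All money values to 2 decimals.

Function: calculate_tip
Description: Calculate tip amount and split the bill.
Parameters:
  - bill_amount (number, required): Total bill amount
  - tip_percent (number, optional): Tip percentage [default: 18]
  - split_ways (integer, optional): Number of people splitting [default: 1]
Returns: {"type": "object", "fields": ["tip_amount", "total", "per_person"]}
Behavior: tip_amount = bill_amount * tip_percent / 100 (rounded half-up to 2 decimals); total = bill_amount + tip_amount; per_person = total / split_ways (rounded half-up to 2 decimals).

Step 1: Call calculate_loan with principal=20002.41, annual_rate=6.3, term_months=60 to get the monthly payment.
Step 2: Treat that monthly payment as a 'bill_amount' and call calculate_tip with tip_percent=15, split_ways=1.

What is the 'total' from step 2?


Step 1: calculate_loan(principal=20002.41, annual_rate=6.3, term_months=60)
  r = 6.3 / 100 / 12 = 0.00525 (keep full precision)
  (1 + r)^60 = 1.36913069
  monthly_payment = 20002.41 * 0.00525 * 1.36913069 / (1.36913069 - 1) = 389.499027 -> 389.50
  total_payment = 389.50 * 60 = 23370.00
  total_interest = 23370.00 - 20002.41 = 3367.59
  -> monthly_payment = 389.50
Step 2: calculate_tip(bill_amount=389.5, tip_percent=15, split_ways=1)
  tip_amount = 389.5 * 15/100 = 58.425 -> 58.43
  total = 389.5 + 58.43 = 447.93
  per_person = 447.93 / 1 = 447.93 -> 447.93
  -> total = 447.93
$447.93


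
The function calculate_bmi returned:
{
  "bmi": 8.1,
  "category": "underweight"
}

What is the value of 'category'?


underweight


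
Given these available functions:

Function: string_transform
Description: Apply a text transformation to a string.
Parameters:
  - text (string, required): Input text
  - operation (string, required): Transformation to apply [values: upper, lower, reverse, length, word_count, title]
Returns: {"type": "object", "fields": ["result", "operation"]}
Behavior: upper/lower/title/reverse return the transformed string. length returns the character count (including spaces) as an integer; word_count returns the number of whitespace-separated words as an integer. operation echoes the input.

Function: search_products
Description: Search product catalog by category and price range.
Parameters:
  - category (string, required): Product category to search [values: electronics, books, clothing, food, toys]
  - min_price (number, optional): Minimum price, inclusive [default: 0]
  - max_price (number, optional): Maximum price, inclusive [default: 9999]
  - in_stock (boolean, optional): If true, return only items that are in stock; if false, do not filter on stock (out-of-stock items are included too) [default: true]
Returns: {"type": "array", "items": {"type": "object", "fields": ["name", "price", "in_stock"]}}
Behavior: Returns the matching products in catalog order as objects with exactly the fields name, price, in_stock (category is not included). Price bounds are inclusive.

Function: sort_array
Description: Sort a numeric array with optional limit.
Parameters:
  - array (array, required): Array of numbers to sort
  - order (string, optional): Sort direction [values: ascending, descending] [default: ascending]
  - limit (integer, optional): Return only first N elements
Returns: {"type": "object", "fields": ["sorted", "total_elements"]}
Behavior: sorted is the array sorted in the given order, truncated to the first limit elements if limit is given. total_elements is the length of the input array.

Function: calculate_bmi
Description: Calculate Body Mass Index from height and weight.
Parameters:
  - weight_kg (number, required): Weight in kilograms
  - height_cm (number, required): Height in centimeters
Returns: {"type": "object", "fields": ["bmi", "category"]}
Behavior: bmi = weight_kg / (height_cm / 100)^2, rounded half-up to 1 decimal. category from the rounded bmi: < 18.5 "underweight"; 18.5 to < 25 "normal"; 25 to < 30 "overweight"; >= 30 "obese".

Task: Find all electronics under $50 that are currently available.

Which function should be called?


The task needs a function whose description is: Search product catalog by category and price range.
search_products


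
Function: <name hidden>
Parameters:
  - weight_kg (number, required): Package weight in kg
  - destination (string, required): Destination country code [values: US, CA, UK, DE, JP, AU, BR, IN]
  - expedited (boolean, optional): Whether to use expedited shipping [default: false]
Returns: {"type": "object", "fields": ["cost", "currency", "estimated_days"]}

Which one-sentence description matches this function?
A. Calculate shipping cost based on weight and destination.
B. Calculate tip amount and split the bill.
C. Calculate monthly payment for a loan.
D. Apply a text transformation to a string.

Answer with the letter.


Parameters weight_kg, destination, expedited and return ["cost", "currency", "estimated_days"] fit: Calculate shipping cost based on weight and destination.
A


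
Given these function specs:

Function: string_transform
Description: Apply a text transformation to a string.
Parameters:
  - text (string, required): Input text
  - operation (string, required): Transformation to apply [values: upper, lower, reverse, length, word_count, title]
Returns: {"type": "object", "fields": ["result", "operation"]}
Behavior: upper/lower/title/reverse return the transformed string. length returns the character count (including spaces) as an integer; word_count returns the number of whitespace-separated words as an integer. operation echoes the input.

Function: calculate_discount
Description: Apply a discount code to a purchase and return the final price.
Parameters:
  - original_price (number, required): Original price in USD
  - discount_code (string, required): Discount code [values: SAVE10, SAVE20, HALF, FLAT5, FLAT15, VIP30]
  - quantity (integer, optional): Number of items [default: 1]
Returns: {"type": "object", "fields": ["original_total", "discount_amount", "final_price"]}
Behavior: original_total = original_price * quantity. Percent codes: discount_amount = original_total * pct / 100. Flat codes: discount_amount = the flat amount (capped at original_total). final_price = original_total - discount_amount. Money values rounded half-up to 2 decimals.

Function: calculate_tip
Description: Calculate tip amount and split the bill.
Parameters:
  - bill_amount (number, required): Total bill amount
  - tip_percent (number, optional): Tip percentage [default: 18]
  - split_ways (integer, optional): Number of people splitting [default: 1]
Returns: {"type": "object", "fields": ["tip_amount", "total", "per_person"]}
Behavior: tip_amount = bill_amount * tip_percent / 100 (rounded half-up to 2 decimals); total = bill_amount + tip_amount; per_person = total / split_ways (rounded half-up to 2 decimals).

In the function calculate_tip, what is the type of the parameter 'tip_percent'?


The calculate_tip spec declares:
  - tip_percent (number, optional): Tip percentage [default: 18]
Type:
number


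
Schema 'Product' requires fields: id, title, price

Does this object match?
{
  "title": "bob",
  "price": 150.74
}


Checking required fields...
Missing: id
Invalid - missing required field 'id'


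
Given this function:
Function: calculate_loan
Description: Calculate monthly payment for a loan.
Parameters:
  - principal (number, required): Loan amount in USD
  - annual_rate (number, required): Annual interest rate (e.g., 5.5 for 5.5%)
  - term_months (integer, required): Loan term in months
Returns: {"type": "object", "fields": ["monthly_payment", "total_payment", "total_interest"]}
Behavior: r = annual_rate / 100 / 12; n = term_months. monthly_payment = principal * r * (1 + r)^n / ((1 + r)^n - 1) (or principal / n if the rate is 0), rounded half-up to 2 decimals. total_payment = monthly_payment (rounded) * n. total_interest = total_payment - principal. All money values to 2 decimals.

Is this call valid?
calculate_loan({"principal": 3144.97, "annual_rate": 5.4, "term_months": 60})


Checking all required parameters present and types match... All valid.
Valid


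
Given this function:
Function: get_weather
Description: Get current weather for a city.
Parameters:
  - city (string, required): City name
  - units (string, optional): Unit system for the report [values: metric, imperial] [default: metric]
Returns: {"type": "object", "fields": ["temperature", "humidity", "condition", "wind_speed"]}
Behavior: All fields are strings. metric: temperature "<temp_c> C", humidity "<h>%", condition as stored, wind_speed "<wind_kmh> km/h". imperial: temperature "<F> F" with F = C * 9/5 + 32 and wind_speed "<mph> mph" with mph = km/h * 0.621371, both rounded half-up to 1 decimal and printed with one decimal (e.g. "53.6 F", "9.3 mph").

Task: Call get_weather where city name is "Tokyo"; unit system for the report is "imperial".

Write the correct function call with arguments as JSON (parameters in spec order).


Mapping each described value to its parameter name:
  'City name' -> city = "Tokyo"
  'Unit system for the report' -> units = "imperial"
get_weather({"city": "Tokyo", "units": "imperial"})


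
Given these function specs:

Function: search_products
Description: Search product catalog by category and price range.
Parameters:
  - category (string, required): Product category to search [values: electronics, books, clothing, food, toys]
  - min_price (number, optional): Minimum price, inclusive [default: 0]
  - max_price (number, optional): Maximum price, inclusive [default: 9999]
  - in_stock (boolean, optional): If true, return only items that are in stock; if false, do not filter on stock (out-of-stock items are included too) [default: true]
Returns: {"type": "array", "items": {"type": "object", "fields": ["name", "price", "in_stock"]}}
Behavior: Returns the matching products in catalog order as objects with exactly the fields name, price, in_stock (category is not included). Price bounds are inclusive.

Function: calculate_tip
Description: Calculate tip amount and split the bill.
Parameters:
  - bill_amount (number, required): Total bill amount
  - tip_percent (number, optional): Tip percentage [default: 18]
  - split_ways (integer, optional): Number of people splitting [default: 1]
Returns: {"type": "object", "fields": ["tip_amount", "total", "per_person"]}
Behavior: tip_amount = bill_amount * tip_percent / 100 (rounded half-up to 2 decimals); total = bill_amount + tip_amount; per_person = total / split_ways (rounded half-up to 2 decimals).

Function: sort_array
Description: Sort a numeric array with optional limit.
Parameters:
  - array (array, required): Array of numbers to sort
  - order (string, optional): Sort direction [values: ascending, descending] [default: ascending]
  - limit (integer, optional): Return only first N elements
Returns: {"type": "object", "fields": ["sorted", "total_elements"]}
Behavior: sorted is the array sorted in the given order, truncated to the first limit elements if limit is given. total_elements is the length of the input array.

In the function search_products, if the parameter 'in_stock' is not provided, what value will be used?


The search_products spec declares:
  - in_stock (boolean, optional): If true, return only items that are in stock; if false, do not filter on stock (out-of-stock items are included too) [default: true]
Default:
true


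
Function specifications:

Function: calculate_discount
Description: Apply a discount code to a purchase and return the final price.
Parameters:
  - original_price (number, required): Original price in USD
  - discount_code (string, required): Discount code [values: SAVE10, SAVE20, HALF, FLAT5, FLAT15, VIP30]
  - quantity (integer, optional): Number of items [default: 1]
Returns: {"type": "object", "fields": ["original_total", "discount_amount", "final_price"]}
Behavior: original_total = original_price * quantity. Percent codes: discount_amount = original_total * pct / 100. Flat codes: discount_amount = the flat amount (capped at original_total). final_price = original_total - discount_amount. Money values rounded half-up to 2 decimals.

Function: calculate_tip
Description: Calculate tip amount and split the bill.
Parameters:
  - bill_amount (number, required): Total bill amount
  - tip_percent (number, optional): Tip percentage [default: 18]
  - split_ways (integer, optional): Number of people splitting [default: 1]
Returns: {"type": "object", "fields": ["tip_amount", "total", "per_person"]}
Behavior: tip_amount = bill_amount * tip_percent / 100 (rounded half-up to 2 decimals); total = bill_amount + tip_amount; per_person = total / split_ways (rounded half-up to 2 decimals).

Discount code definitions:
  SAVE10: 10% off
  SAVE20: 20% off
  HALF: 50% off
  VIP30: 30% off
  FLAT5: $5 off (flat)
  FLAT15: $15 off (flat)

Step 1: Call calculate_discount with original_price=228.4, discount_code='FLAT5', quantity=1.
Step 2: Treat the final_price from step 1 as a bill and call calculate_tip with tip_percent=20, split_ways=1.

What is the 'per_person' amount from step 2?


Step 1: calculate_discount(original_price=228.4, discount_code=FLAT5, quantity=1)
  original_total = 228.4 * 1 = 228.40
  FLAT5 = $5 flat: discount_amount = min(5.00, 228.40) = 5.00
  final_price = 228.40 - 5.00 = 223.40
  -> final_price = 223.40
Step 2: calculate_tip(bill_amount=223.4, tip_percent=20, split_ways=1)
  tip_amount = 223.4 * 20/100 = 44.68 -> 44.68
  total = 223.4 + 44.68 = 268.08
  per_person = 268.08 / 1 = 268.08 -> 268.08
  -> per_person = 268.08
$268.08


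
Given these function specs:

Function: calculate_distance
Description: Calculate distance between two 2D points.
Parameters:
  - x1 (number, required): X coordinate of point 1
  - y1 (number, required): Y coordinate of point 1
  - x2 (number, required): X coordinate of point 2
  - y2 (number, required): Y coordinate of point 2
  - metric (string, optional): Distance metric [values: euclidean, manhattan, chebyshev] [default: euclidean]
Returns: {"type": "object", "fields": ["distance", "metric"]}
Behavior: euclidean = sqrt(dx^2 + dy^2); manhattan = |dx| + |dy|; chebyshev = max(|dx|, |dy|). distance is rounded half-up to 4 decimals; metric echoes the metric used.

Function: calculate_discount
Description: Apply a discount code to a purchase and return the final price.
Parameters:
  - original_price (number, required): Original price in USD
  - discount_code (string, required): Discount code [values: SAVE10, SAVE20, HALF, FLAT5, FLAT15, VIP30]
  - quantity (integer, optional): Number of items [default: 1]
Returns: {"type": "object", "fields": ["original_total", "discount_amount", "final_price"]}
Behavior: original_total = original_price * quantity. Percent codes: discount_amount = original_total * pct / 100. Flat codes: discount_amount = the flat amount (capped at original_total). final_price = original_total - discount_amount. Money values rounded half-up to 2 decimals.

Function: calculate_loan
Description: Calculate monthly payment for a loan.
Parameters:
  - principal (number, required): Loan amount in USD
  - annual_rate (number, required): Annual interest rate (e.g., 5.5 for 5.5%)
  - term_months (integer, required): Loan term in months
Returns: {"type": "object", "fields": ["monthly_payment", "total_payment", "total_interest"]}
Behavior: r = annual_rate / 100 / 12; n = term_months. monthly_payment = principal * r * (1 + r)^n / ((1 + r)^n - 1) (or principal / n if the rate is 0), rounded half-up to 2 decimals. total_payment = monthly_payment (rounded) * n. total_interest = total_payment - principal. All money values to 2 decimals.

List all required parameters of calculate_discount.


Parameters of calculate_discount and their required/optional flag:
  original_price: required
  discount_code: required
  quantity: optional
discount_code, original_price


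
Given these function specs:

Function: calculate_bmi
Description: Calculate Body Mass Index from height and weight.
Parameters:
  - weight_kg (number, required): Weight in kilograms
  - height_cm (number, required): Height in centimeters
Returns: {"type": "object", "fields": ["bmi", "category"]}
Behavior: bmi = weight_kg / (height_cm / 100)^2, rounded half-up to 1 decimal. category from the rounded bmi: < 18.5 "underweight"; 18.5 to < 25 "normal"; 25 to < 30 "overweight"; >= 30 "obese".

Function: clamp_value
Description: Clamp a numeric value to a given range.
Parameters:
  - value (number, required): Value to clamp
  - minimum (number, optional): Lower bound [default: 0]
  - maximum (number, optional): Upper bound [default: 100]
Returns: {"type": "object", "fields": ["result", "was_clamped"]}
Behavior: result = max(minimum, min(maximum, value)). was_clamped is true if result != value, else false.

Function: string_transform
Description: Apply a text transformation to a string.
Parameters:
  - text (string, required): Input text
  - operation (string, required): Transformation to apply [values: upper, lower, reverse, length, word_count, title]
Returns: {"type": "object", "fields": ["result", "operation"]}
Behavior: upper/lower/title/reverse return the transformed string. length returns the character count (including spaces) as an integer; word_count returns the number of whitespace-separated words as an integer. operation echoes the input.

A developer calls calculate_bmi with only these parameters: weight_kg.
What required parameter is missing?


Required parameters: weight_kg, height_cm
Provided: weight_kg
Missing: height_cm
height_cm
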